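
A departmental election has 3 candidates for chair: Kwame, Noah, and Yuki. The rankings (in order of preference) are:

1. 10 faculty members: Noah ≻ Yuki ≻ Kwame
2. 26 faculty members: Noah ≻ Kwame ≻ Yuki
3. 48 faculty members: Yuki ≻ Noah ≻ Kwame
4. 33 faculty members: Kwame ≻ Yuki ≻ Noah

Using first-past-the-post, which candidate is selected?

First-place votes: Kwame 33, Noah 36, Yuki 48.
Yuki has the most first-place votes.

Yuki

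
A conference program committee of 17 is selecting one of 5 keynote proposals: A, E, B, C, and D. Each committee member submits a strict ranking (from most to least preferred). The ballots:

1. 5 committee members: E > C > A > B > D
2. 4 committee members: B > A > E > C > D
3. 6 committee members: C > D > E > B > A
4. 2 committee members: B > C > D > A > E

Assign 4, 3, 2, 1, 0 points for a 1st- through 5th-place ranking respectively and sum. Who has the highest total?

C

A: 5·2 + 4·3 + 6·0 + 2·1 = 24
E: 5·4 + 4·2 + 6·2 + 2·0 = 40
B: 5·1 + 4·4 + 6·1 + 2·4 = 35
C: 5·3 + 4·1 + 6·4 + 2·3 = 49
D: 5·0 + 4·0 + 6·3 + 2·2 = 22
C has the highest Borda score (49).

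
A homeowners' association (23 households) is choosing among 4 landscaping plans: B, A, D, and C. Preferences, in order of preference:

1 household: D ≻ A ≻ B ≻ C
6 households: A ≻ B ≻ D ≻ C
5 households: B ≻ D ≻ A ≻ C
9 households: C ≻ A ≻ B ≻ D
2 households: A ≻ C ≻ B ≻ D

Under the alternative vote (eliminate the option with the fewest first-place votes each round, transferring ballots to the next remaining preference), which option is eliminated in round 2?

B

Round 1: B 5, A 8, D 1, C 9. Eliminate D.
Round 2: B 5, A 9, C 9. Eliminate B.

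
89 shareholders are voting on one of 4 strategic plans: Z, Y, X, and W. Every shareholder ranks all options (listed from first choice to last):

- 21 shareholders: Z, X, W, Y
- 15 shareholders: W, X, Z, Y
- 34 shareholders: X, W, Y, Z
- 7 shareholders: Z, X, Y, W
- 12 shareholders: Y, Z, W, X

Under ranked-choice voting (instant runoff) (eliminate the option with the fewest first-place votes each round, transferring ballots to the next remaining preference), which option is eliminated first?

Y

Round 1: Z 28, Y 12, X 34, W 15. Eliminate Y.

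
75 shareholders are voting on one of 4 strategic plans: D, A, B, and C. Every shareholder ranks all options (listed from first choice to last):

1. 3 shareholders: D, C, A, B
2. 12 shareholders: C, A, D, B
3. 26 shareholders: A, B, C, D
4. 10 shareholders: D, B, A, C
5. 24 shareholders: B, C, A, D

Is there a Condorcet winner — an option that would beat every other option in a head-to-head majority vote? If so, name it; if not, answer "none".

Checking pairwise contests:
A beats D 62–13.
C beats A 39–36.
A beats B 41–34.
B beats C 60–15.
Every option loses at least one head-to-head, so there is no Condorcet winner.

none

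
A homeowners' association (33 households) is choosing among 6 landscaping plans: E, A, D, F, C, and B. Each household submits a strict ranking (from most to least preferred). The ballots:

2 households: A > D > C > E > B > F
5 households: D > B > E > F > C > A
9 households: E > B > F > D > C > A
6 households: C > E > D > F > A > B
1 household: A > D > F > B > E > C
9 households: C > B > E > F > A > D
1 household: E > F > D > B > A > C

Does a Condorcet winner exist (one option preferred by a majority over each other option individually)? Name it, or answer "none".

none

Checking pairwise contests:
C beats E 17–16.
E beats A 30–3.
E beats D 25–8.
E beats F 32–1.
D beats C 18–15.
E beats B 18–15.
Every option loses at least one head-to-head, so there is no Condorcet winner.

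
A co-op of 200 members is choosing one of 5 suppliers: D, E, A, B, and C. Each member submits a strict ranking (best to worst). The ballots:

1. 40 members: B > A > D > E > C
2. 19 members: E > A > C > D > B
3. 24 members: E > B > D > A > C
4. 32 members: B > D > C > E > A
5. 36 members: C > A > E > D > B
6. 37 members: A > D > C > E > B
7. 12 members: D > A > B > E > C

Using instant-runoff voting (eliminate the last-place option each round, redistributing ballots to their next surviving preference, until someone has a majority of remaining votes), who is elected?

Round 1: D 12, E 43, A 37, B 72, C 36. Eliminate D.
Round 2: E 43, A 49, B 72, C 36. Eliminate C.
Round 3: E 43, A 85, B 72. Eliminate E.
Round 4: A 104, B 96. A has a majority.

A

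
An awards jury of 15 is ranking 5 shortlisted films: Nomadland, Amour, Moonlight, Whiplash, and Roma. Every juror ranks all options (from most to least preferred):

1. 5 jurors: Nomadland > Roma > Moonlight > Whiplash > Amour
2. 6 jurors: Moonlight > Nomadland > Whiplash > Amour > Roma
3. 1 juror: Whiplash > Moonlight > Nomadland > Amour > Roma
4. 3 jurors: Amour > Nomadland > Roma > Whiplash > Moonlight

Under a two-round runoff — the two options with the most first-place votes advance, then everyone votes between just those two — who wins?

Nomadland

Round 1 first-place votes: Nomadland 5, Amour 3, Moonlight 6, Whiplash 1, Roma 0.
Moonlight and Nomadland advance.
Runoff: Moonlight is preferred to Nomadland by 7 voters; Nomadland by 8.
Nomadland wins the runoff.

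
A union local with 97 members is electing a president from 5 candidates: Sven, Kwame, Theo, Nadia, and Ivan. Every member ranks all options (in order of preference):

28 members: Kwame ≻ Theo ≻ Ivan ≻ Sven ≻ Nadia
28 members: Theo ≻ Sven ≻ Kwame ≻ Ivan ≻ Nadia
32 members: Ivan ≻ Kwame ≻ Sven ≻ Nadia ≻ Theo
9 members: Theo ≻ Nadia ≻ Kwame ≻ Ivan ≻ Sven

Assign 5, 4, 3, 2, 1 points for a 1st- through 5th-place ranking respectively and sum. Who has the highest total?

Kwame

Sven: 28·2 + 28·4 + 32·3 + 9·1 = 273
Kwame: 28·5 + 28·3 + 32·4 + 9·3 = 379
Theo: 28·4 + 28·5 + 32·1 + 9·5 = 329
Nadia: 28·1 + 28·1 + 32·2 + 9·4 = 156
Ivan: 28·3 + 28·2 + 32·5 + 9·2 = 318
Kwame has the highest Borda score (379).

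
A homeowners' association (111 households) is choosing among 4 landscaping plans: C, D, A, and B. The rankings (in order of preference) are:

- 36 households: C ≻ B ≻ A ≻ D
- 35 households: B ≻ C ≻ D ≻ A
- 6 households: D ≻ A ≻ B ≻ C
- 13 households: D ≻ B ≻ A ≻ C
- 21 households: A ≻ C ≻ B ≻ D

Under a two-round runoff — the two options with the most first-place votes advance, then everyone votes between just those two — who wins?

Round 1 first-place votes: C 36, D 19, A 21, B 35.
C and B advance.
Runoff: C is preferred to B by 57 voters; B by 54.
C wins the runoff.

C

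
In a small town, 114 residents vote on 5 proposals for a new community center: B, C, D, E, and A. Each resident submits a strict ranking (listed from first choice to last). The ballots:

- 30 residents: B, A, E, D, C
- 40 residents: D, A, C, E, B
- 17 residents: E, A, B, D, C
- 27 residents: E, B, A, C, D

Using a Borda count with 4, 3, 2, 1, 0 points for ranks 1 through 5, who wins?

A

B: 30·4 + 40·0 + 17·2 + 27·3 = 235
C: 30·0 + 40·2 + 17·0 + 27·1 = 107
D: 30·1 + 40·4 + 17·1 + 27·0 = 207
E: 30·2 + 40·1 + 17·4 + 27·4 = 276
A: 30·3 + 40·3 + 17·3 + 27·2 = 315
A has the highest Borda score (315).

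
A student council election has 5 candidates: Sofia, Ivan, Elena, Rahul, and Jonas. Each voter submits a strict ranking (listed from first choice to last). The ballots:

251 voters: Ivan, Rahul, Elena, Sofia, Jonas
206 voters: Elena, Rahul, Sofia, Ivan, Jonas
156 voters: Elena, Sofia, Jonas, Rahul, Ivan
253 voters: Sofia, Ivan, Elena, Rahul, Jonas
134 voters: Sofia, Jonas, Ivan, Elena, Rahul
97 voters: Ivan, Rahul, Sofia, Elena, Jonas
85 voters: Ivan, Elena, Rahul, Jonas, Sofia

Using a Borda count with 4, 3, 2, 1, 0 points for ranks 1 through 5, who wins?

Ivan

Sofia: 251·1 + 206·2 + 156·3 + 253·4 + 134·4 + 97·2 + 85·0 = 2873
Ivan: 251·4 + 206·1 + 156·0 + 253·3 + 134·2 + 97·4 + 85·4 = 2965
Elena: 251·2 + 206·4 + 156·4 + 253·2 + 134·1 + 97·1 + 85·3 = 2942
Rahul: 251·3 + 206·3 + 156·1 + 253·1 + 134·0 + 97·3 + 85·2 = 2241
Jonas: 251·0 + 206·0 + 156·2 + 253·0 + 134·3 + 97·0 + 85·1 = 799
Ivan has the highest Borda score (2965).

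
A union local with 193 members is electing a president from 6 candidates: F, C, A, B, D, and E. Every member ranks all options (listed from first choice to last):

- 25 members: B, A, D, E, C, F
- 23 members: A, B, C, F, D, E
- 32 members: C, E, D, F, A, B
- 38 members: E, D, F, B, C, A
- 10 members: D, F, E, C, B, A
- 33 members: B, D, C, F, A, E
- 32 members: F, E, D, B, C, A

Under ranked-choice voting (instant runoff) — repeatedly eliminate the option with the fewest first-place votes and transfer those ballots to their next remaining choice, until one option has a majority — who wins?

E

Round 1: F 32, C 32, A 23, B 58, D 10, E 38. Eliminate D.
Round 2: F 42, C 32, A 23, B 58, E 38. Eliminate A.
Round 3: F 42, C 32, B 81, E 38. Eliminate C.
Round 4: F 42, B 81, E 70. Eliminate F.
Round 5: B 81, E 112. E has a majority.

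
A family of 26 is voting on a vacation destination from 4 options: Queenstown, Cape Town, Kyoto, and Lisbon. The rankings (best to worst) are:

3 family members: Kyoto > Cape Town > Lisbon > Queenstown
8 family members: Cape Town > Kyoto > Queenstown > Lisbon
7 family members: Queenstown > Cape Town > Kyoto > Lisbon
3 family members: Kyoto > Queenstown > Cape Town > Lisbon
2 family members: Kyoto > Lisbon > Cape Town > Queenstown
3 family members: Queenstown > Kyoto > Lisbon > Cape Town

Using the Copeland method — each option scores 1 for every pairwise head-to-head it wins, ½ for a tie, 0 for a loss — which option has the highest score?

Queenstown: beats Lisbon; ties Cape Town; loses to Kyoto → score 1.5.
Cape Town: beats Kyoto and Lisbon; ties Queenstown → score 2.5.
Kyoto: beats Queenstown and Lisbon; loses to Cape Town → score 2.
Lisbon: loses to Queenstown, Cape Town, and Kyoto → score 0.
Cape Town has the best pairwise record.

Cape Town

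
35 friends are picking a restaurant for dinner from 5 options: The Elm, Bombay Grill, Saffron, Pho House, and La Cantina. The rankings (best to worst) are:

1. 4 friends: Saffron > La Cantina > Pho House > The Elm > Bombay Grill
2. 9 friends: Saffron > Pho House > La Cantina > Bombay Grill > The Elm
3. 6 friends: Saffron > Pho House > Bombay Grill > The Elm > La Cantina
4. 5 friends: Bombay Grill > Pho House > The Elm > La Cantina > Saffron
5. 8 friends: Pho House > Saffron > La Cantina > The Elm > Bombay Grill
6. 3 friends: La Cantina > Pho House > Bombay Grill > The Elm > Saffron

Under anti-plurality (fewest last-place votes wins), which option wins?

Pho House

Last-place votes: The Elm 9, Bombay Grill 12, Saffron 8, Pho House 0, La Cantina 6.
Pho House is ranked last by the fewest voters, so Pho House wins.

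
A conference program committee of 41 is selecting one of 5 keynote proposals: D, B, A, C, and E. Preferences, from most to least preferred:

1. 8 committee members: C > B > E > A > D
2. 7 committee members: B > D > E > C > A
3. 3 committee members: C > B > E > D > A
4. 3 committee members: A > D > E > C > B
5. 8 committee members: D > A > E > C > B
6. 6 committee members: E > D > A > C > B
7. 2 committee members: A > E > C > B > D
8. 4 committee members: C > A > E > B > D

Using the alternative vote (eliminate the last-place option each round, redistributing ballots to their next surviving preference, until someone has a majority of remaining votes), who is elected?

D

Round 1: D 8, B 7, A 5, C 15, E 6. Eliminate A.
Round 2: D 11, B 7, C 15, E 8. Eliminate B.
Round 3: D 18, C 15, E 8. Eliminate E.
Round 4: D 24, C 17. D has a majority.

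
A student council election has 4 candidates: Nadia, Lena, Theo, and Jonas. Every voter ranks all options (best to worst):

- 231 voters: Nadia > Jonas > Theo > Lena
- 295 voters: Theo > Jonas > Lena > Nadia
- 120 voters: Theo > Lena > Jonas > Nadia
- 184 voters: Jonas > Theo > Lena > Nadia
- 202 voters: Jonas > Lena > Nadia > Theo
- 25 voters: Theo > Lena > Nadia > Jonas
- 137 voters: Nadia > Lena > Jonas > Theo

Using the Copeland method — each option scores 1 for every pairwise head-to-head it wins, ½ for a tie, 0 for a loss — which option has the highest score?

Nadia: loses to Lena, Theo, and Jonas → score 0.
Lena: beats Nadia; loses to Theo and Jonas → score 1.
Theo: beats Nadia and Lena; loses to Jonas → score 2.
Jonas: beats Nadia, Lena, and Theo → score 3.
Jonas has the best pairwise record.

Jonas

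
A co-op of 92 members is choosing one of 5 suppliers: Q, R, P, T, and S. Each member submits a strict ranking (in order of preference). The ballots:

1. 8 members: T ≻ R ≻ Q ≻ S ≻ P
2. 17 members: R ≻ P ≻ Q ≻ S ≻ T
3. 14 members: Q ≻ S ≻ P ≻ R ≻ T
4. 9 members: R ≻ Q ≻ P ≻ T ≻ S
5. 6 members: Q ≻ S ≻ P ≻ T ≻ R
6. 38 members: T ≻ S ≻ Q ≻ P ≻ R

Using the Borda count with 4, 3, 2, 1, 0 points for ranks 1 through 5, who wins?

Q: 8·2 + 17·2 + 14·4 + 9·3 + 6·4 + 38·2 = 233
R: 8·3 + 17·4 + 14·1 + 9·4 + 6·0 + 38·0 = 142
P: 8·0 + 17·3 + 14·2 + 9·2 + 6·2 + 38·1 = 147
T: 8·4 + 17·0 + 14·0 + 9·1 + 6·1 + 38·4 = 199
S: 8·1 + 17·1 + 14·3 + 9·0 + 6·3 + 38·3 = 199
Q has the highest Borda score (233).

Q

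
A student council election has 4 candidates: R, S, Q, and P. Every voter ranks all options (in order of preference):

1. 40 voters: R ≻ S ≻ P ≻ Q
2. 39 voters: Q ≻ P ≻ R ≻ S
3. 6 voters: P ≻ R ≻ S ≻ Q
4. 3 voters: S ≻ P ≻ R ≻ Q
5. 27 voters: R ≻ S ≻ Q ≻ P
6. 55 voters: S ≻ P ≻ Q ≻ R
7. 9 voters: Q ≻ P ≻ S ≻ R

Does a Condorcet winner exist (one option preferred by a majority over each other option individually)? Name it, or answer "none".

none

Checking pairwise contests:
Q beats R 103–76.
R beats S 112–67.
S beats Q 131–48.
S beats P 125–54.
Every option loses at least one head-to-head, so there is no Condorcet winner.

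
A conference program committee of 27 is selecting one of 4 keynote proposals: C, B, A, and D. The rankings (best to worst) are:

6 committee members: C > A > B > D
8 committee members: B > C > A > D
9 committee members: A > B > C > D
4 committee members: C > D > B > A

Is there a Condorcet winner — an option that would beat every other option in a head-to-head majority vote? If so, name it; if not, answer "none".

none

Checking pairwise contests:
B beats C 17–10.
A beats B 15–12.
C beats A 18–9.
C beats D 27–0.
Every option loses at least one head-to-head, so there is no Condorcet winner.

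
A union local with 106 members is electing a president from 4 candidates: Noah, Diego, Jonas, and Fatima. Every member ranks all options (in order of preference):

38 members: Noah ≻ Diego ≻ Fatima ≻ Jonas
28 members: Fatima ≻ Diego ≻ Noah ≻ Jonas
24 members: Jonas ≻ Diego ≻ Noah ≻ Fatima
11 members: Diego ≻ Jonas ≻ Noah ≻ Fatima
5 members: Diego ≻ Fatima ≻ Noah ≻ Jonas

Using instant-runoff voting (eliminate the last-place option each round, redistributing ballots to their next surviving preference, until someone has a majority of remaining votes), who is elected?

Round 1: Noah 38, Diego 16, Jonas 24, Fatima 28. Eliminate Diego.
Round 2: Noah 38, Jonas 35, Fatima 33. Eliminate Fatima.
Round 3: Noah 71, Jonas 35. Noah has a majority.

Noah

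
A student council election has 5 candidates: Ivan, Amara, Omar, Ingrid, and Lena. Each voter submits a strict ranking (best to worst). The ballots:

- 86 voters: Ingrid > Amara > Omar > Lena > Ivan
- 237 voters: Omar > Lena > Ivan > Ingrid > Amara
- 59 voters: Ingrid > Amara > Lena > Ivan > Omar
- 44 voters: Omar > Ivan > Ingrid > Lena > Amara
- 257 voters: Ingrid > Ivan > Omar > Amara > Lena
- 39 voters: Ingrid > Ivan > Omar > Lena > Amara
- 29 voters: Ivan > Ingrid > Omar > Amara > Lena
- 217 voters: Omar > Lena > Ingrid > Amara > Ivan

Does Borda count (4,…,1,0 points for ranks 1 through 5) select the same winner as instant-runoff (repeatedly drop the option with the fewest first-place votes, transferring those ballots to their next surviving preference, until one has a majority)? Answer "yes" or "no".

Borda — scores: Ivan 1669, Amara 938, Omar 2814, Ingrid 2610, Lena 1649. Winner: Omar.
Instant-runoff — R1 Ivan 29, Amara 0, Omar 498, Ingrid 441, Lena 0 (Omar winner). Winner: Omar.
The two methods agree.

yes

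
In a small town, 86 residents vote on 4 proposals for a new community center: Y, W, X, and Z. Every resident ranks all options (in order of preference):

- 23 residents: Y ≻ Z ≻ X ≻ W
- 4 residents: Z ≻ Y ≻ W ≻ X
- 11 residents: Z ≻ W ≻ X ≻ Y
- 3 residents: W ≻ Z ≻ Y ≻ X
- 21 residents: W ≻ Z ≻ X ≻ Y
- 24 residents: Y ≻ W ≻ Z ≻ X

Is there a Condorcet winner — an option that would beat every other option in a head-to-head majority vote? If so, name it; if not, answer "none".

Y vs W: 51–35 for Y.
Y vs X: 54–32 for Y.
Y vs Z: 47–39 for Y.
Y beats every other option head-to-head.

Y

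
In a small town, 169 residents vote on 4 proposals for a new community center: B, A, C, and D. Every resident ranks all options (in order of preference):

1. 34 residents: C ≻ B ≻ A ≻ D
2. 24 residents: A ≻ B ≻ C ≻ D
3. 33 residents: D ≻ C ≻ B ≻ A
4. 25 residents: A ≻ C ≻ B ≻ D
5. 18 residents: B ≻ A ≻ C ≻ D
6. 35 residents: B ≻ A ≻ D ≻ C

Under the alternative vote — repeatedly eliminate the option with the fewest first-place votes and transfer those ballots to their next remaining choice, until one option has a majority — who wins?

Round 1: B 53, A 49, C 34, D 33. Eliminate D.
Round 2: B 53, A 49, C 67. Eliminate A.
Round 3: B 77, C 92. C has a majority.

C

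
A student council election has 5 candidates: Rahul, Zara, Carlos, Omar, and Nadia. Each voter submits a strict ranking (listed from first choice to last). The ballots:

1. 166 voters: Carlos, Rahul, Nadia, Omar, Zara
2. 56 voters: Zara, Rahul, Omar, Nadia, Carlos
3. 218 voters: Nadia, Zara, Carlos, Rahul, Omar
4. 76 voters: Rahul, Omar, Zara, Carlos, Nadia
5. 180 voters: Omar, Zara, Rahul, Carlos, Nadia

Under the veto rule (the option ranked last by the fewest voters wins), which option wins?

Last-place votes: Rahul 0, Zara 166, Carlos 56, Omar 218, Nadia 256.
Rahul is ranked last by the fewest voters, so Rahul wins.

Rahul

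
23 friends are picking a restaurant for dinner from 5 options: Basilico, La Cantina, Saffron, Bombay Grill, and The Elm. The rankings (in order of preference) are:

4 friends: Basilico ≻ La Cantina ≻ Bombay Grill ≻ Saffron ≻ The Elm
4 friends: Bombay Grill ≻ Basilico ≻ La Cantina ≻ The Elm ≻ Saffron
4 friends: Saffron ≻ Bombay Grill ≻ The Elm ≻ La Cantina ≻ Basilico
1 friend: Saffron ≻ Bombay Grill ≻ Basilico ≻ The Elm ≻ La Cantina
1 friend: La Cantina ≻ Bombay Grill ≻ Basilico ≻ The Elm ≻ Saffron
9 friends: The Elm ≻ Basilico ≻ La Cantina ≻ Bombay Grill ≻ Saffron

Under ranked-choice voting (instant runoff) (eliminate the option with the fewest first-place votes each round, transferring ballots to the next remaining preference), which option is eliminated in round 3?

Saffron

Round 1: Basilico 4, La Cantina 1, Saffron 5, Bombay Grill 4, The Elm 9. Eliminate La Cantina.
Round 2: Basilico 4, Saffron 5, Bombay Grill 5, The Elm 9. Eliminate Basilico.
Round 3: Saffron 5, Bombay Grill 9, The Elm 9. Eliminate Saffron.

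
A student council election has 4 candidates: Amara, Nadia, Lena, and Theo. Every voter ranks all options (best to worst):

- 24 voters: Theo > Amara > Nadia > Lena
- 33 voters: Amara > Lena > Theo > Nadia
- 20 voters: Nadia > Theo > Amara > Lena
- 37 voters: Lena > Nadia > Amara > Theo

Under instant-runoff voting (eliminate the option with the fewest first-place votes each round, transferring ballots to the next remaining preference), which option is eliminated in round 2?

Amara

Round 1: Amara 33, Nadia 20, Lena 37, Theo 24. Eliminate Nadia.
Round 2: Amara 33, Lena 37, Theo 44. Eliminate Amara.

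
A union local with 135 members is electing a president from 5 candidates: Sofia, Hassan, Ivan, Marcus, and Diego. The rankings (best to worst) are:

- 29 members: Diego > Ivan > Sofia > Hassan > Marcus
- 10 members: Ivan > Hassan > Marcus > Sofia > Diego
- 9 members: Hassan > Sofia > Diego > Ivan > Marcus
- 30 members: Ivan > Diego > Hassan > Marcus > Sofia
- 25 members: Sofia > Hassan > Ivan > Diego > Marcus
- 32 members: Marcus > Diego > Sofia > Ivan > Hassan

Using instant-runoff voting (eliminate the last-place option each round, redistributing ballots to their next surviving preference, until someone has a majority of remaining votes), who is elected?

Round 1: Sofia 25, Hassan 9, Ivan 40, Marcus 32, Diego 29. Eliminate Hassan.
Round 2: Sofia 34, Ivan 40, Marcus 32, Diego 29. Eliminate Diego.
Round 3: Sofia 34, Ivan 69, Marcus 32. Ivan has a majority.

Ivan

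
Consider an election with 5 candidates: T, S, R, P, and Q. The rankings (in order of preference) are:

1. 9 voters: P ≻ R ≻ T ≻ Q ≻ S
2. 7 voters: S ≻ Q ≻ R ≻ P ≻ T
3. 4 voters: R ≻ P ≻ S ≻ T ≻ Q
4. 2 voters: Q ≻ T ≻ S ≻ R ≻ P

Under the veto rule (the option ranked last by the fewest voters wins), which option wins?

R

Last-place votes: T 7, S 9, R 0, P 2, Q 4.
R is ranked last by the fewest voters, so R wins.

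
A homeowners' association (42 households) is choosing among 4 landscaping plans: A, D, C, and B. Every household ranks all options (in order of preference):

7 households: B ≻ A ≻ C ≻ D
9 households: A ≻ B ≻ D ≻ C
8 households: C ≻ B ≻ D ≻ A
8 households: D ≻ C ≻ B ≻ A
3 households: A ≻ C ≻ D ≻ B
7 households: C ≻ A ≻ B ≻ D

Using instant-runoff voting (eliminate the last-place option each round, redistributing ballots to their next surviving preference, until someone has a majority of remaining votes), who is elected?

Round 1: A 12, D 8, C 15, B 7. Eliminate B.
Round 2: A 19, D 8, C 15. Eliminate D.
Round 3: A 19, C 23. C has a majority.

C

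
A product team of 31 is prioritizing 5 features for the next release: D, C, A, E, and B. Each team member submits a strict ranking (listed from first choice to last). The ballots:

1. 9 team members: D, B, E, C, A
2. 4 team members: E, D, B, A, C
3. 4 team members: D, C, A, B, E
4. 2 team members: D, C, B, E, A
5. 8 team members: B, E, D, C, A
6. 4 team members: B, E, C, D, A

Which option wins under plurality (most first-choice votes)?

First-place votes: D 15, C 0, A 0, E 4, B 12.
D has the most first-place votes.

D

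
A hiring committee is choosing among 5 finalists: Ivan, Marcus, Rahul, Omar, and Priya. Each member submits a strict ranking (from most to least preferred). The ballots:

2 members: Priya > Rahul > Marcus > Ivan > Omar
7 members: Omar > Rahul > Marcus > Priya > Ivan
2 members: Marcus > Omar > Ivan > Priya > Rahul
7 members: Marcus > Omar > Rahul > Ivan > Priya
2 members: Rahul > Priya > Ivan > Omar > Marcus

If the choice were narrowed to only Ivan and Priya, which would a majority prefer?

Priya

Voters preferring Ivan to Priya: 9; preferring Priya to Ivan: 11.
Priya wins the head-to-head.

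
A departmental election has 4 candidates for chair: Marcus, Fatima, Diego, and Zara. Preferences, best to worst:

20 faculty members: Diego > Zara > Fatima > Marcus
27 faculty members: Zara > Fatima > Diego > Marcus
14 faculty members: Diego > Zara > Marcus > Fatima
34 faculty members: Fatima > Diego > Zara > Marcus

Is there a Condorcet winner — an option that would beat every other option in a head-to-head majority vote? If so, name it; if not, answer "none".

none

Checking pairwise contests:
Fatima beats Marcus 81–14.
Zara beats Fatima 61–34.
Fatima beats Diego 61–34.
Diego beats Zara 68–27.
Every option loses at least one head-to-head, so there is no Condorcet winner.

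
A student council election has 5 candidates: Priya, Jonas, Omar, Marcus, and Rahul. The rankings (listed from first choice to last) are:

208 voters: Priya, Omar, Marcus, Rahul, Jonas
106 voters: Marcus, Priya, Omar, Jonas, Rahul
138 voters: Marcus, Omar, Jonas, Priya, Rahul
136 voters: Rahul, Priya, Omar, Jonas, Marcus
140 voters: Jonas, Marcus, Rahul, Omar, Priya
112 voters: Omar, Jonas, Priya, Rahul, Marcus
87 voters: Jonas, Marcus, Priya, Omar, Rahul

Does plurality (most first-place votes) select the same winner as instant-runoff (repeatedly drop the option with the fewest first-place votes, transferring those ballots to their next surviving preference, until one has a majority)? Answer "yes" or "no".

no

Plurality — first-place votes: Priya 208, Jonas 227, Omar 112, Marcus 244, Rahul 136. Winner: Marcus.
Instant-runoff — R1 Priya 208, Jonas 227, Omar 112, Marcus 244, Rahul 136 (Omar out); R2 Priya 208, Jonas 339, Marcus 244, Rahul 136 (Rahul out); R3 Priya 344, Jonas 339, Marcus 244 (Marcus out); R4 Priya 450, Jonas 477 (Jonas winner). Winner: Jonas.
The two methods disagree.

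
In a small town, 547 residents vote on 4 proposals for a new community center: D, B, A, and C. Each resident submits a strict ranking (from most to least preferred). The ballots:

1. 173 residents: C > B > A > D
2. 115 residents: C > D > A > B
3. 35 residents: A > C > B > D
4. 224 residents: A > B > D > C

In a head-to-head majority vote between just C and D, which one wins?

C

Voters preferring C to D: 323; preferring D to C: 224.
C wins the head-to-head.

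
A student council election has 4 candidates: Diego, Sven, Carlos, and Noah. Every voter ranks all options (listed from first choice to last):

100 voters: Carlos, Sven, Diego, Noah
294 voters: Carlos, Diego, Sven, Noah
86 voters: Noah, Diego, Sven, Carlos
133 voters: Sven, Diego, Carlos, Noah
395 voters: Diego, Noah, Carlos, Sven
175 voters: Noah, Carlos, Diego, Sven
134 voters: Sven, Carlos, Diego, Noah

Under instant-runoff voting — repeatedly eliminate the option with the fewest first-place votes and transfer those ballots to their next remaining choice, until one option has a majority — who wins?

Round 1: Diego 395, Sven 267, Carlos 394, Noah 261. Eliminate Noah.
Round 2: Diego 481, Sven 267, Carlos 569. Eliminate Sven.
Round 3: Diego 614, Carlos 703. Carlos has a majority.

Carlos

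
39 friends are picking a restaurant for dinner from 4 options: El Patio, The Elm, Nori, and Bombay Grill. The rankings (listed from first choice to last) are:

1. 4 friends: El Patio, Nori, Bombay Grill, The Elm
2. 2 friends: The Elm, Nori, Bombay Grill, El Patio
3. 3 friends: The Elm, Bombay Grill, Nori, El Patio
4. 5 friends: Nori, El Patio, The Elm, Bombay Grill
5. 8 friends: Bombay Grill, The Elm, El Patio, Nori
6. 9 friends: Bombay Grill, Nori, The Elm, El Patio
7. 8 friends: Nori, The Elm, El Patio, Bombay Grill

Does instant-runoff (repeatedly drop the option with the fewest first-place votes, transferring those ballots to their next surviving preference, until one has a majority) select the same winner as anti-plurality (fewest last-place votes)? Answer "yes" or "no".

Instant-runoff — R1 El Patio 4, The Elm 5, Nori 13, Bombay Grill 17 (El Patio out); R2 The Elm 5, Nori 17, Bombay Grill 17 (The Elm out); R3 Nori 19, Bombay Grill 20 (Bombay Grill winner). Winner: Bombay Grill.
Anti-plurality — last-place votes: El Patio 14, The Elm 4, Nori 8, Bombay Grill 13. Winner: The Elm.
The two methods disagree.

no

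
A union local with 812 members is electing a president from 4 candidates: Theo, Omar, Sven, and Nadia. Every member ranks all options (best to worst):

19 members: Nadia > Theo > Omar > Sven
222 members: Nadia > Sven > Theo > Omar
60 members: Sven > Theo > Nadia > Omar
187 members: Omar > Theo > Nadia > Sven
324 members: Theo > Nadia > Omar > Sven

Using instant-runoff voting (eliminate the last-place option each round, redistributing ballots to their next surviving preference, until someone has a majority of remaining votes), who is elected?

Round 1: Theo 324, Omar 187, Sven 60, Nadia 241. Eliminate Sven.
Round 2: Theo 384, Omar 187, Nadia 241. Eliminate Omar.
Round 3: Theo 571, Nadia 241. Theo has a majority.

Theo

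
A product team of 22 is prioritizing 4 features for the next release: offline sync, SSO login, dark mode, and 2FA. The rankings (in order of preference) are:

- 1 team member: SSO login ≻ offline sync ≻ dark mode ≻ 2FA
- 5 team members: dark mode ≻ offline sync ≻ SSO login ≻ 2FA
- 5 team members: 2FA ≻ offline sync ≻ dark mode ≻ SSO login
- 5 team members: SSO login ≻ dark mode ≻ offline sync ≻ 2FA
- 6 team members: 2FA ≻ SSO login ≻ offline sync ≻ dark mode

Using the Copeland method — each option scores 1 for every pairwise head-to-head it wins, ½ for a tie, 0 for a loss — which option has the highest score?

offline sync: beats dark mode; ties 2FA; loses to SSO login → score 1.5.
SSO login: beats offline sync and dark mode; ties 2FA → score 2.5.
dark mode: ties 2FA; loses to offline sync and SSO login → score 0.5.
2FA: ties offline sync, SSO login, and dark mode → score 1.5.
SSO login has the best pairwise record.

SSO login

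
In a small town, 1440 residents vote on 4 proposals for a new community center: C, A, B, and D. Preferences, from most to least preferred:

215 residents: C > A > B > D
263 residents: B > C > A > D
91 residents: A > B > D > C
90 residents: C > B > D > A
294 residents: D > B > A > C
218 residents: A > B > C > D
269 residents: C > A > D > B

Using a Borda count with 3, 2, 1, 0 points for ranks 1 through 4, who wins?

C: 215·3 + 263·2 + 91·0 + 90·3 + 294·0 + 218·1 + 269·3 = 2466
A: 215·2 + 263·1 + 91·3 + 90·0 + 294·1 + 218·3 + 269·2 = 2452
B: 215·1 + 263·3 + 91·2 + 90·2 + 294·2 + 218·2 + 269·0 = 2390
D: 215·0 + 263·0 + 91·1 + 90·1 + 294·3 + 218·0 + 269·1 = 1332
C has the highest Borda score (2466).

C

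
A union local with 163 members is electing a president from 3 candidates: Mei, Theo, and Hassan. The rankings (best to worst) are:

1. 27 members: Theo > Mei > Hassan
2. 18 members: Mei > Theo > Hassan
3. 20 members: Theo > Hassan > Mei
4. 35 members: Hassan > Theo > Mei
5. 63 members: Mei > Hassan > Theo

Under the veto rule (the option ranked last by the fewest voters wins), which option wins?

Last-place votes: Mei 55, Theo 63, Hassan 45.
Hassan is ranked last by the fewest voters, so Hassan wins.

Hassan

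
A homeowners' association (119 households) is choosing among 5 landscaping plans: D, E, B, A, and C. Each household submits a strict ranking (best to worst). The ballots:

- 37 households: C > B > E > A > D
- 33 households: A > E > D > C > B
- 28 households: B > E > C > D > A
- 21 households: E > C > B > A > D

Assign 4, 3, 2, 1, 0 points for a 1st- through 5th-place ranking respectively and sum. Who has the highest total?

E

D: 37·0 + 33·2 + 28·1 + 21·0 = 94
E: 37·2 + 33·3 + 28·3 + 21·4 = 341
B: 37·3 + 33·0 + 28·4 + 21·2 = 265
A: 37·1 + 33·4 + 28·0 + 21·1 = 190
C: 37·4 + 33·1 + 28·2 + 21·3 = 300
E has the highest Borda score (341).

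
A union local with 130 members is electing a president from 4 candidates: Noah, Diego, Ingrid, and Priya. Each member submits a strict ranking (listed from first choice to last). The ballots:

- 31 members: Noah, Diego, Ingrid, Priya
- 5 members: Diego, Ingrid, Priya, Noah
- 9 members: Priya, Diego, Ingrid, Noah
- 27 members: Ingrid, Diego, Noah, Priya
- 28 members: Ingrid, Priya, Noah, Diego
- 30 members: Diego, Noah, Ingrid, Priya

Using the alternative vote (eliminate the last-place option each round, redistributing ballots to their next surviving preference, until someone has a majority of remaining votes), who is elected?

Round 1: Noah 31, Diego 35, Ingrid 55, Priya 9. Eliminate Priya.
Round 2: Noah 31, Diego 44, Ingrid 55. Eliminate Noah.
Round 3: Diego 75, Ingrid 55. Diego has a majority.

Diego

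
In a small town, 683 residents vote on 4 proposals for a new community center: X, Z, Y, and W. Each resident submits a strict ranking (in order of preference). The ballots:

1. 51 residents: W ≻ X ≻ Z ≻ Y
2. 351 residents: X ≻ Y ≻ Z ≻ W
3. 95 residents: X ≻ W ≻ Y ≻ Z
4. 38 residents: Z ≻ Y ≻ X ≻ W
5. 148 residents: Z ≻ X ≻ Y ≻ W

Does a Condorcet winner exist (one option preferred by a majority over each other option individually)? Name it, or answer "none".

X vs Z: 497–186 for X.
X vs Y: 645–38 for X.
X vs W: 632–51 for X.
X beats every other option head-to-head.

X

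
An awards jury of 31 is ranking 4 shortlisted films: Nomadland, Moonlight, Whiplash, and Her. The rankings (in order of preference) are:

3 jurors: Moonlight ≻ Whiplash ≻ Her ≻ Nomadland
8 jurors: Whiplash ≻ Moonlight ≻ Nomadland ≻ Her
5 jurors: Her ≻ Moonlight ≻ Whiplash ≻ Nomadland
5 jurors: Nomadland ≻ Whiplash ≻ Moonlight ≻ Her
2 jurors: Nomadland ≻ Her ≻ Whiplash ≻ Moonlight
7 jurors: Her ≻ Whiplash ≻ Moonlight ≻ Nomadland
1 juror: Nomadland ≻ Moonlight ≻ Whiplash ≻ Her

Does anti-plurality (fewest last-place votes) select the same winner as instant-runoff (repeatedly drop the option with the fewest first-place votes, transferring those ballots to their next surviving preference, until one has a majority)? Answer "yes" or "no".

yes

Anti-plurality — last-place votes: Nomadland 15, Moonlight 2, Whiplash 0, Her 14. Winner: Whiplash.
Instant-runoff — R1 Nomadland 8, Moonlight 3, Whiplash 8, Her 12 (Moonlight out); R2 Nomadland 8, Whiplash 11, Her 12 (Nomadland out); R3 Whiplash 17, Her 14 (Whiplash winner). Winner: Whiplash.
The two methods agree.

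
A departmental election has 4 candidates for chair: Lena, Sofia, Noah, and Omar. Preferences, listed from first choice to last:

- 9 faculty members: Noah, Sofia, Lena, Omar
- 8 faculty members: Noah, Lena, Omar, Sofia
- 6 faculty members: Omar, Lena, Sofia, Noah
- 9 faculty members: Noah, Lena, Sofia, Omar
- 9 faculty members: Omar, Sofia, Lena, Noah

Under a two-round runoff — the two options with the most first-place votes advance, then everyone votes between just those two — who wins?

Round 1 first-place votes: Lena 0, Sofia 0, Noah 26, Omar 15.
Noah and Omar advance.
Runoff: Noah is preferred to Omar by 26 voters; Omar by 15.
Noah wins the runoff.

Noah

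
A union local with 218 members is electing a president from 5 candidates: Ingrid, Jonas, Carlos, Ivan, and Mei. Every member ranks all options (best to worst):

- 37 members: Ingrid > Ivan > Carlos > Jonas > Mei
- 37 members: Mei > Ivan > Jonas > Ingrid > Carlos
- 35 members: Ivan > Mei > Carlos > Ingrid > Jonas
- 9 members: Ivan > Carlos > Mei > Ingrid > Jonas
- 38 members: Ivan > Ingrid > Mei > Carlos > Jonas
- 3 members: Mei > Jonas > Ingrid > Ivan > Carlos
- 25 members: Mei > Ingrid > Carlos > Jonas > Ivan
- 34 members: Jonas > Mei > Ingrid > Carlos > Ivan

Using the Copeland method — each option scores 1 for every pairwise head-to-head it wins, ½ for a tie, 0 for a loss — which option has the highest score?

Ingrid: beats Jonas and Carlos; loses to Ivan and Mei → score 2.
Jonas: loses to Ingrid, Carlos, Ivan, and Mei → score 0.
Carlos: beats Jonas; loses to Ingrid, Ivan, and Mei → score 1.
Ivan: beats Ingrid, Jonas, Carlos, and Mei → score 4.
Mei: beats Ingrid, Jonas, and Carlos; loses to Ivan → score 3.
Ivan has the best pairwise record.

Ivan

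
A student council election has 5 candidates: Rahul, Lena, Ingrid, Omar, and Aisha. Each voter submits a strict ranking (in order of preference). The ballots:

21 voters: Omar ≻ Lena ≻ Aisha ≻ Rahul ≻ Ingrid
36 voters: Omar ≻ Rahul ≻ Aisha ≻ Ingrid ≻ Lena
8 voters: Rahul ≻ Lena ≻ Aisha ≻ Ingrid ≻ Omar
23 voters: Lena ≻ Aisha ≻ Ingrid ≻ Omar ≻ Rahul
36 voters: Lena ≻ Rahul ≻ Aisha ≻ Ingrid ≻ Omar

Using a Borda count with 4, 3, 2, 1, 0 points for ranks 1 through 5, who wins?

Lena

Rahul: 21·1 + 36·3 + 8·4 + 23·0 + 36·3 = 269
Lena: 21·3 + 36·0 + 8·3 + 23·4 + 36·4 = 323
Ingrid: 21·0 + 36·1 + 8·1 + 23·2 + 36·1 = 126
Omar: 21·4 + 36·4 + 8·0 + 23·1 + 36·0 = 251
Aisha: 21·2 + 36·2 + 8·2 + 23·3 + 36·2 = 271
Lena has the highest Borda score (323).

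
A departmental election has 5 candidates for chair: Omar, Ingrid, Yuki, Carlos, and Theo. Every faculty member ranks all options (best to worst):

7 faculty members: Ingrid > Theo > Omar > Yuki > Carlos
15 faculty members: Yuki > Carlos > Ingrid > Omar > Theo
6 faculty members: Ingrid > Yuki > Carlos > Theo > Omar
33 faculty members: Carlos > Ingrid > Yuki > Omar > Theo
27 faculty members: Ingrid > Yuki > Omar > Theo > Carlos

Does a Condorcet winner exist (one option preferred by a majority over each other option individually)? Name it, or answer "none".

Checking pairwise contests:
Ingrid beats Omar 88–0.
Carlos beats Ingrid 48–40.
Ingrid beats Yuki 73–15.
Yuki beats Carlos 55–33.
Omar beats Theo 75–13.
Every option loses at least one head-to-head, so there is no Condorcet winner.

none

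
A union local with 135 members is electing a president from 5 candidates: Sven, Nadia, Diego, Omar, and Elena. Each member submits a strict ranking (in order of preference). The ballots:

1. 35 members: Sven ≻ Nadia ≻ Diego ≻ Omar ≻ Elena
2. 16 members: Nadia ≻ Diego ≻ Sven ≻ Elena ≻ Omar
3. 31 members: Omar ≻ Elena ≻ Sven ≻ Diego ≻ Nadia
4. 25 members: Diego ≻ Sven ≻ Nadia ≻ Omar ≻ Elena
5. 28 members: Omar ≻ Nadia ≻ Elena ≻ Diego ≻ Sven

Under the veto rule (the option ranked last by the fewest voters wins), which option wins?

Last-place votes: Sven 28, Nadia 31, Diego 0, Omar 16, Elena 60.
Diego is ranked last by the fewest voters, so Diego wins.

Diego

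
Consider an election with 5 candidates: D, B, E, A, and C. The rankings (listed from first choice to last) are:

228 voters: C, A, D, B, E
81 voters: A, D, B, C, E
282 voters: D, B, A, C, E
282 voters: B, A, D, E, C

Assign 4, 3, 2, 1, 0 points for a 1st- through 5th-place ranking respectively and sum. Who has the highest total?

D: 228·2 + 81·3 + 282·4 + 282·2 = 2391
B: 228·1 + 81·2 + 282·3 + 282·4 = 2364
E: 228·0 + 81·0 + 282·0 + 282·1 = 282
A: 228·3 + 81·4 + 282·2 + 282·3 = 2418
C: 228·4 + 81·1 + 282·1 + 282·0 = 1275
A has the highest Borda score (2418).

A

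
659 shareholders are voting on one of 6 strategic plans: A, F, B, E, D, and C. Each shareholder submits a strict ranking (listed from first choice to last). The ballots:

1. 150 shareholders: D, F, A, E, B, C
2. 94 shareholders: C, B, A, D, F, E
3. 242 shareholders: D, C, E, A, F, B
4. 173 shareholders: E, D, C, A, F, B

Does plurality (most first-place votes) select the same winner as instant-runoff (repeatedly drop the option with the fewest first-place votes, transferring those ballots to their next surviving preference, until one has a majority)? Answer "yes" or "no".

Plurality — first-place votes: A 0, F 0, B 0, E 173, D 392, C 94. Winner: D.
Instant-runoff — R1 A 0, F 0, B 0, E 173, D 392, C 94 (D winner). Winner: D.
The two methods agree.

yes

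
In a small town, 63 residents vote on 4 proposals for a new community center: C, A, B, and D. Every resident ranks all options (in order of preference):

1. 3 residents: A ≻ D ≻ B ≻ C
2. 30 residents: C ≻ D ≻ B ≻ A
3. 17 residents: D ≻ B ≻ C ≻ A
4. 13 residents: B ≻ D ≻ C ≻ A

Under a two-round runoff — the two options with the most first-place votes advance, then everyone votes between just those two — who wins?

Round 1 first-place votes: C 30, A 3, B 13, D 17.
C and D advance.
Runoff: C is preferred to D by 30 voters; D by 33.
D wins the runoff.

D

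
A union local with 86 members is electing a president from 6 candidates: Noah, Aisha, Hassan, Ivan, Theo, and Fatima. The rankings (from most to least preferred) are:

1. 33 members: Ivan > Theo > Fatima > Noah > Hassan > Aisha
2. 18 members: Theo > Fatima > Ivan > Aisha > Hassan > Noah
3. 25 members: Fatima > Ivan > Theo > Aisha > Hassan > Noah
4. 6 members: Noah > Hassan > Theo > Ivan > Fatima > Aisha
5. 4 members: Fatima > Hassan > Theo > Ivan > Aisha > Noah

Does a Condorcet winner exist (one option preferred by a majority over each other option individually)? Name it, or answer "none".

none

Checking pairwise contests:
Aisha beats Noah 47–39.
Ivan beats Aisha 86–0.
Ivan beats Hassan 76–10.
Fatima beats Ivan 47–39.
Ivan beats Theo 58–28.
Theo beats Fatima 57–29.
Every option loses at least one head-to-head, so there is no Condorcet winner.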